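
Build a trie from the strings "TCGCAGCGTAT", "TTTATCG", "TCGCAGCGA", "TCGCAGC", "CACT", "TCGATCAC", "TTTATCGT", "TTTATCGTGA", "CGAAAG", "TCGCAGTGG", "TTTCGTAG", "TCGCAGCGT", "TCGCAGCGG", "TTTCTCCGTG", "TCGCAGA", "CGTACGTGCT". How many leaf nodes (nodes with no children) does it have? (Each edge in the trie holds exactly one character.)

12

A leaf is a node with no children — equivalently, the end of a word that is not a proper prefix of any other stored word.
Those words: "CACT", "CGAAAG", "CGTACGTGCT", "TCGATCAC", "TCGCAGA", "TCGCAGCGA", "TCGCAGCGG", "TCGCAGCGTAT", "TCGCAGTGG", "TTTATCGTGA", "TTTCGTAG", "TTTCTCCGTG"
Leaf count: 12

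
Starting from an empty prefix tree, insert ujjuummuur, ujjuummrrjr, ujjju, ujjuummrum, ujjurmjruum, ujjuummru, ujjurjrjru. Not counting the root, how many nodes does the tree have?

30

Trie structure (* marks end of a word):
(root)
└─ u
   └─ j
      └─ j
         ├─ j
         │  └─ u *
         └─ u
            ├─ r
            │  ├─ j
            │  │  └─ r
            │  │     └─ j
            │  │        └─ r
            │  │           └─ u *
            │  └─ m
            │     └─ j
            │        └─ r
            │           └─ u
            │              └─ u
            │                 └─ m *
            └─ u
               └─ m
                  └─ m
                     ├─ r
                     │  ├─ r
                     │  │  └─ j
                     │  │     └─ r *
                     │  └─ u *
                     │     └─ m *
                     └─ u
                        └─ u
                           └─ r *
Counting every labelled node above: 30.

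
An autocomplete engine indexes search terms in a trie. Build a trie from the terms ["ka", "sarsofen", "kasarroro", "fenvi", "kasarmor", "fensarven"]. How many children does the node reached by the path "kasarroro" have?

Follow the path "kasarroro" to its node, then look at its outgoing edges.
No stored string extends past "kasarroro".
That node has 0 child edges.

0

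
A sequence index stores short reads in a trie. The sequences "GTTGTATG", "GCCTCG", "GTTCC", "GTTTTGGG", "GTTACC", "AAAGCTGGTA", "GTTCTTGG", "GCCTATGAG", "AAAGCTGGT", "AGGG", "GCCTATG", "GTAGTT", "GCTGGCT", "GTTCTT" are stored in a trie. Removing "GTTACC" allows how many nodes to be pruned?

A node on "GTTACC"'s path can go only if nothing else ends at it or branches off below it.
The suffix "ACC" (3 nodes) is used only by "GTTACC"; the node for "GTT" still has the child "G", so pruning stops there.
Nodes removed: 3

3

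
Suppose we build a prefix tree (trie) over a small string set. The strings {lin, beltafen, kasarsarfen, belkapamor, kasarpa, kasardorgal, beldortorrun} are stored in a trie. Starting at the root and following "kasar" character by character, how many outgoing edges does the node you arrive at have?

The children of the "kasar" node are the distinct next characters among strings starting with "kasar".
Characters that immediately follow "kasar" among the stored strings: {d, p, s}.
That node has 3 child edges.

3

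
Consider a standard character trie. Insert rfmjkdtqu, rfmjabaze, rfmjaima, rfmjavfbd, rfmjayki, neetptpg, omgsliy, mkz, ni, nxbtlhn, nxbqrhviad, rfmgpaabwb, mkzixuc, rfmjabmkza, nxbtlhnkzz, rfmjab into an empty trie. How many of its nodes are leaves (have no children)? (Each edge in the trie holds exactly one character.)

13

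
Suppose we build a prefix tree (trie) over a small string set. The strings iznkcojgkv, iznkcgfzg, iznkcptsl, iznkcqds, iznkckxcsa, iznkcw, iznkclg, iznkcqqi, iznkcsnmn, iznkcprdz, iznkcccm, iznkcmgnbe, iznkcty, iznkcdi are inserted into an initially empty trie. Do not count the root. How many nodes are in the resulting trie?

Trace insertions, counting only characters that open a new branch:
  "iznkcojgkv" → 10 new (i, z, n, k, c, o, j, g, k, v)
  "iznkcgfzg" → prefix "iznkc" already present; 4 new (g, f, z, g)
  "iznkcptsl" → prefix "iznkc" already present; 4 new (p, t, s, l)
  "iznkcqds" → prefix "iznkc" already present; 3 new (q, d, s)
  "iznkckxcsa" → prefix "iznkc" already present; 5 new (k, x, c, s, a)
  "iznkcw" → prefix "iznkc" already present; 1 new (w)
  "iznkclg" → prefix "iznkc" already present; 2 new (l, g)
  "iznkcqqi" → prefix "iznkcq" already present; 2 new (q, i)
  "iznkcsnmn" → prefix "iznkc" already present; 4 new (s, n, m, n)
  "iznkcprdz" → prefix "iznkcp" already present; 3 new (r, d, z)
  "iznkcccm" → prefix "iznkc" already present; 3 new (c, c, m)
  "iznkcmgnbe" → prefix "iznkc" already present; 5 new (m, g, n, b, e)
  "iznkcty" → prefix "iznkc" already present; 2 new (t, y)
  "iznkcdi" → prefix "iznkc" already present; 2 new (d, i)
Total nodes = 10 + 4 + 4 + 3 + 5 + 1 + 2 + 2 + 4 + 3 + 3 + 5 + 2 + 2 = 50

50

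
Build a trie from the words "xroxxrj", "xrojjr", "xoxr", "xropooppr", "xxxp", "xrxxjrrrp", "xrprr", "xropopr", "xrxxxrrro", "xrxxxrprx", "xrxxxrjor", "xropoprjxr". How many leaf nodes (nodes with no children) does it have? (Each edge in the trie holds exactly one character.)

11

Leaves are exactly the stored words that no other stored word extends.
Those words: "xoxr", "xrojjr", "xropooppr", "xropoprjxr", "xroxxrj", "xrprr", "xrxxjrrrp", "xrxxxrjor", "xrxxxrprx", "xrxxxrrro", "xxxp"
Leaf count: 11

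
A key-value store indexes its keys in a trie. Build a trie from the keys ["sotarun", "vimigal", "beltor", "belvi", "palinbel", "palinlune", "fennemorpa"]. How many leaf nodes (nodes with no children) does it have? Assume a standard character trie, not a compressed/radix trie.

7

A leaf is a node with no children — equivalently, the end of a word that is not a proper prefix of any other stored word.
Those words: "beltor", "belvi", "fennemorpa", "palinbel", "palinlune", "sotarun", "vimigal"
Leaf count: 7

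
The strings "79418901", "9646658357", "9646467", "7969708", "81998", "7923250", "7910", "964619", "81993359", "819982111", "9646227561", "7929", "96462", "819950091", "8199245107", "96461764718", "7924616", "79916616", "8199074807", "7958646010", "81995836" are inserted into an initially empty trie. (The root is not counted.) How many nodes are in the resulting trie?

99

Insert word by word; a character creates a node only if that edge doesn't already exist:
  "79418901" → 8 new (7, 9, 4, 1, 8, 9, 0, 1)
  "9646658357" → 10 new (9, 6, 4, 6, 6, 5, 8, 3, 5, 7)
  "9646467" → prefix "9646" already present; 3 new (4, 6, 7)
  "7969708" → prefix "79" already present; 5 new (6, 9, 7, 0, 8)
  "81998" → 5 new (8, 1, 9, 9, 8)
  "7923250" → prefix "79" already present; 5 new (2, 3, 2, 5, 0)
  "7910" → prefix "79" already present; 2 new (1, 0)
  "964619" → prefix "9646" already present; 2 new (1, 9)
  "81993359" → prefix "8199" already present; 4 new (3, 3, 5, 9)
  "819982111" → prefix "81998" already present; 4 new (2, 1, 1, 1)
  "9646227561" → prefix "9646" already present; 6 new (2, 2, 7, 5, 6, 1)
  "7929" → prefix "792" already present; 1 new (9)
  "96462" → prefix "96462" already present; 0 new (none)
  "819950091" → prefix "8199" already present; 5 new (5, 0, 0, 9, 1)
  "8199245107" → prefix "8199" already present; 6 new (2, 4, 5, 1, 0, 7)
  "96461764718" → prefix "96461" already present; 6 new (7, 6, 4, 7, 1, 8)
  "7924616" → prefix "792" already present; 4 new (4, 6, 1, 6)
  "79916616" → prefix "79" already present; 6 new (9, 1, 6, 6, 1, 6)
  "8199074807" → prefix "8199" already present; 6 new (0, 7, 4, 8, 0, 7)
  "7958646010" → prefix "79" already present; 8 new (5, 8, 6, 4, 6, 0, 1, 0)
  "81995836" → prefix "81995" already present; 3 new (8, 3, 6)
Total nodes = 8 + 10 + 3 + 5 + 5 + 5 + 2 + 2 + 4 + 4 + 6 + 1 + 0 + 5 + 6 + 6 + 4 + 6 + 6 + 8 + 3 = 99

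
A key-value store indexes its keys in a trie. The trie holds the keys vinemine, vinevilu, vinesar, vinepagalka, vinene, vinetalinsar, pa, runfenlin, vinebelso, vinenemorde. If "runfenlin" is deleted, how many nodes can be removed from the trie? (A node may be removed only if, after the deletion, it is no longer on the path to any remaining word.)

After clearing the end-marker at "runfenlin", prune upward until reaching a node still needed by another word.
No other word shares any prefix with "runfenlin", so all 9 of its nodes go.
Nodes removed: 9

9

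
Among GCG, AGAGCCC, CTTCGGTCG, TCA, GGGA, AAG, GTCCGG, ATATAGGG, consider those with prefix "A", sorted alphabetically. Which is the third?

Words with prefix "A", in lexicographic order: "AAG", "AGAGCCC", "ATATAGGG"
Position 3: ATATAGGG

ATATAGGG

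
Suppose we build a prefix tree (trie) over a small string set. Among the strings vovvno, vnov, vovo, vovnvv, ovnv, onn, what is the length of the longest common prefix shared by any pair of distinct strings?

3

Equivalently: take the maximum, over all pairs, of their longest common prefix length.
e.g. "vovnvv" and "vovo" share the prefix "vov" of length 3; no pair shares a longer one.
Longest shared-prefix length: 3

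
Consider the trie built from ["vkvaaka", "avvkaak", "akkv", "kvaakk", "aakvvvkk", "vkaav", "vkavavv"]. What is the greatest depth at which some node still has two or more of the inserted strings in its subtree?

The deepest shared node is where two words last agree before diverging.
e.g. "vkaav" and "vkavavv" share the prefix "vka" of length 3; no pair shares a longer one.
Longest shared-prefix length: 3

3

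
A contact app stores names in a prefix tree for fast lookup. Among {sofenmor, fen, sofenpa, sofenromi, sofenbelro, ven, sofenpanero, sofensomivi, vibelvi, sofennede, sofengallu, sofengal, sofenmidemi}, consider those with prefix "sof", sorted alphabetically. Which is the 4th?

sofenmidemi

Words with prefix "sof", in lexicographic order: "sofenbelro", "sofengal", "sofengallu", "sofenmidemi", "sofenmor", "sofennede", "sofenpa", "sofenpanero", "sofenromi", "sofensomivi"
The 4th is sofenmidemi.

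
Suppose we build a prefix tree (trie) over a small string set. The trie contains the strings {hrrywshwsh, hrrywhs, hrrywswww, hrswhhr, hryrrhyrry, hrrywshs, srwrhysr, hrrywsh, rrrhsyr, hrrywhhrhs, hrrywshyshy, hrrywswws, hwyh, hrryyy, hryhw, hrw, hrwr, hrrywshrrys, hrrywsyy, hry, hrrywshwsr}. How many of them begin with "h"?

19

Walk to "h"; the words in its subtree are exactly those with that prefix.
Words under "h": hrrywhhrhs, hrrywhs, hrrywsh, hrrywshrrys, hrrywshs, hrrywshwsh, hrrywshwsr, hrrywshyshy, hrrywswws, hrrywswww, hrrywsyy, hrryyy, hrswhhr, hrw, hrwr, hry, hryhw, hryrrhyrry, hwyh
Count: 19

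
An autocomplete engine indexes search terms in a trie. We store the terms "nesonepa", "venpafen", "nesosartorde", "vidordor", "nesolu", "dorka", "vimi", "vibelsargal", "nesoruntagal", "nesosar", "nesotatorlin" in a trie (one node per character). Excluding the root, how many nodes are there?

65

Trace insertions, counting only characters that open a new branch:
  "nesonepa" → 8 new (n, e, s, o, n, e, p, a)
  "venpafen" → 8 new (v, e, n, p, a, f, e, n)
  "nesosartorde" → prefix "neso" already present; 8 new (s, a, r, t, o, r, d, e)
  "vidordor" → prefix "v" already present; 7 new (i, d, o, r, d, o, r)
  "nesolu" → prefix "neso" already present; 2 new (l, u)
  "dorka" → 5 new (d, o, r, k, a)
  "vimi" → prefix "vi" already present; 2 new (m, i)
  "vibelsargal" → prefix "vi" already present; 9 new (b, e, l, s, a, r, g, a, l)
  "nesoruntagal" → prefix "neso" already present; 8 new (r, u, n, t, a, g, a, l)
  "nesosar" → prefix "nesosar" already present; 0 new (none)
  "nesotatorlin" → prefix "neso" already present; 8 new (t, a, t, o, r, l, i, n)
Total nodes = 8 + 8 + 8 + 7 + 2 + 5 + 2 + 9 + 8 + 0 + 8 = 65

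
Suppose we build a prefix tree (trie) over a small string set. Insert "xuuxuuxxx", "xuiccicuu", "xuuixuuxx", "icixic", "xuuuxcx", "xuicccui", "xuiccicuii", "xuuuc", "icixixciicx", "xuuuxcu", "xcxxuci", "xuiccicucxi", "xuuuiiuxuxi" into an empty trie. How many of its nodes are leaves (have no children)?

13

Leaves are exactly the stored words that no other stored word extends.
Those words: "icixic", "icixixciicx", "xcxxuci", "xuicccui", "xuiccicucxi", "xuiccicuii", "xuiccicuu", "xuuixuuxx", "xuuuc", "xuuuiiuxuxi", "xuuuxcu", "xuuuxcx", "xuuxuuxxx"
Leaf count: 13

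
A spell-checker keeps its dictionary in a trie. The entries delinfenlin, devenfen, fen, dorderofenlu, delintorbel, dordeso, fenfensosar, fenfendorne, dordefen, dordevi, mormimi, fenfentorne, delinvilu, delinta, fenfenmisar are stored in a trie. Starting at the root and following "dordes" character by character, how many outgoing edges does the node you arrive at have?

1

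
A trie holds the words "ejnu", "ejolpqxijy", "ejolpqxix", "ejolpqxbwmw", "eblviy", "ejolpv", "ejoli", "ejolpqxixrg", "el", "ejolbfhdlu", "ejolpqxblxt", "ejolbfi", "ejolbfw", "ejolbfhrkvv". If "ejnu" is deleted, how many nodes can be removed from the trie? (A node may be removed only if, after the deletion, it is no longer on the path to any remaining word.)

2

Walk "ejnu" from the leaf back toward the root, removing each node that no remaining word uses.
The suffix "nu" (2 nodes) is used only by "ejnu"; the node for "ej" still has the child "o", so pruning stops there.
Nodes removed: 2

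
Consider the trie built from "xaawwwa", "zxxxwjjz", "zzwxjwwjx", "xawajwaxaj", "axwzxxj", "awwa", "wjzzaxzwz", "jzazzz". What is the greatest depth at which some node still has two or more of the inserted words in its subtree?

Equivalently: take the maximum, over all pairs, of their longest common prefix length.
"xaawwwa" and "xawajwaxaj" agree on "xa" (2 characters) before diverging; nothing deeper is shared.
Longest shared-prefix length: 2

2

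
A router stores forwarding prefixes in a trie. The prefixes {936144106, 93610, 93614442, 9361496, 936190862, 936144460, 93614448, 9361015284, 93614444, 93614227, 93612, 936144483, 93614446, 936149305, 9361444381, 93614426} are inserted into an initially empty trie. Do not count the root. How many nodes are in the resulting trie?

41

Count nodes per top-level branch (shared prefixes stored once):
  '9'-branch (93610, 9361015284, 93612, 93614227, 936144106, 93614426, 93614442, 9361444381, 93614444, 93614446, 936144460, 93614448, 936144483, 936149305, 9361496, 936190862): 41 nodes
Sum: 41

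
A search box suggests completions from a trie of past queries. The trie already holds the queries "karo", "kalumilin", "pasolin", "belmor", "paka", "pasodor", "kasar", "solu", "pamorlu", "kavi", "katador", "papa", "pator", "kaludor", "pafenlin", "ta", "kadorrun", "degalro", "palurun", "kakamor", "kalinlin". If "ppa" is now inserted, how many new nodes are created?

Walking "ppa" from the root, the first 1 characters ("p") follow existing edges; "p" is the first miss.
New nodes needed: |"ppa"| − 1 = 3 − 1 = 2.

2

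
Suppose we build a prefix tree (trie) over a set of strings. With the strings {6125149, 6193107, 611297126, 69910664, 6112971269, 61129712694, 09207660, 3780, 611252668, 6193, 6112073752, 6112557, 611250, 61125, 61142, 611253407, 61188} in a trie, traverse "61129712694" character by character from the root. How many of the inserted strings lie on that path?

3

Check each prefix of "61129712694" against the stored set — each match is an end-marker on the path.
Prefixes of the query that are stored words: "611297126", "6112971269", "61129712694"
Count: 3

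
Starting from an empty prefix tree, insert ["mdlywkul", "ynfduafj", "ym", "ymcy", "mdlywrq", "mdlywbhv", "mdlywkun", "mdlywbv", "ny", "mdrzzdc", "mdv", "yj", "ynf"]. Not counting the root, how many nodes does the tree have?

Trie structure (* marks end of a word):
(root)
├─ m
│  └─ d
│     ├─ l
│     │  └─ y
│     │     └─ w
│     │        ├─ b
│     │        │  ├─ h
│     │        │  │  └─ v *
│     │        │  └─ v *
│     │        ├─ k
│     │        │  └─ u
│     │        │     ├─ l *
│     │        │     └─ n *
│     │        └─ r
│     │           └─ q *
│     ├─ r
│     │  └─ z
│     │     └─ z
│     │        └─ d
│     │           └─ c *
│     └─ v *
├─ n
│  └─ y *
└─ y
   ├─ j *
   ├─ m *
   │  └─ c
   │     └─ y *
   └─ n
      └─ f *
         └─ d
            └─ u
               └─ a
                  └─ f
                     └─ j *
Counting every labelled node above: 35.

35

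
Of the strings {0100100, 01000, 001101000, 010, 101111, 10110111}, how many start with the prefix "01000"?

Walk to "01000"; the words in its subtree are exactly those with that prefix.
Matches: "01000"
Count: 1

1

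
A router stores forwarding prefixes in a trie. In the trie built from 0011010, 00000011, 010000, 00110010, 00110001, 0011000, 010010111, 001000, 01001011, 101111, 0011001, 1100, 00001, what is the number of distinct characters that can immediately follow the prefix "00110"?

2

Follow the path "00110" to its node, then look at its outgoing edges.
Distinct next characters after "00110": 0, 1.
That node has 2 child edges.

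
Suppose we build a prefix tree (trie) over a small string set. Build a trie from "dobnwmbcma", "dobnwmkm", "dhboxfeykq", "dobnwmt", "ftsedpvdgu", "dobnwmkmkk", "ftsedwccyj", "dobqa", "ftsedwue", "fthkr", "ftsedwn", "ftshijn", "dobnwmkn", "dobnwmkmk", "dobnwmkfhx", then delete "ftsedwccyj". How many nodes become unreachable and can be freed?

4

A node on "ftsedwccyj"'s path can go only if nothing else ends at it or branches off below it.
The suffix "ccyj" (4 nodes) is used only by "ftsedwccyj"; the node for "ftsedw" still has the child "u", so pruning stops there.
Nodes removed: 4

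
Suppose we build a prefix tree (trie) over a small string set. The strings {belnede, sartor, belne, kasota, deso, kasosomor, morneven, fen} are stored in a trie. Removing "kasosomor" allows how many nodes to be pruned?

After clearing the end-marker at "kasosomor", prune upward until reaching a node still needed by another word.
The suffix "somor" (5 nodes) is used only by "kasosomor"; the node for "kaso" still has the child "t", so pruning stops there.
Nodes removed: 5

5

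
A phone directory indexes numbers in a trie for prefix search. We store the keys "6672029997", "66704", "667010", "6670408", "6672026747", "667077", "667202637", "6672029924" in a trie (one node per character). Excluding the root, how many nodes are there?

Insert word by word; a character creates a node only if that edge doesn't already exist:
  "6672029997" → 10 new (6, 6, 7, 2, 0, 2, 9, 9, 9, 7)
  "66704" → prefix "667" already present; 2 new (0, 4)
  "667010" → prefix "6670" already present; 2 new (1, 0)
  "6670408" → prefix "66704" already present; 2 new (0, 8)
  "6672026747" → prefix "667202" already present; 4 new (6, 7, 4, 7)
  "667077" → prefix "6670" already present; 2 new (7, 7)
  "667202637" → prefix "6672026" already present; 2 new (3, 7)
  "6672029924" → prefix "66720299" already present; 2 new (2, 4)
Total nodes = 10 + 2 + 2 + 2 + 4 + 2 + 2 + 2 = 26

26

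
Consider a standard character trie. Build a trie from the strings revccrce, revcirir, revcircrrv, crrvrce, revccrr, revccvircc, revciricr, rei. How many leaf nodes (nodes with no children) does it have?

A leaf is a node with no children — equivalently, the end of a word that is not a proper prefix of any other stored word.
Those words: "crrvrce", "rei", "revccrce", "revccrr", "revccvircc", "revcircrrv", "revciricr", "revcirir"
Leaf count: 8

8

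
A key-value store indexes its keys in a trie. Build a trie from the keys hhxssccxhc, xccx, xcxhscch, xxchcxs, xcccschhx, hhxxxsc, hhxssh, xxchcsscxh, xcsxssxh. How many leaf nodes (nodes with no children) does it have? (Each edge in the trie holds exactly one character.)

A leaf is a node with no children — equivalently, the end of a word that is not a proper prefix of any other stored word.
Those words: "hhxssccxhc", "hhxssh", "hhxxxsc", "xcccschhx", "xccx", "xcsxssxh", "xcxhscch", "xxchcsscxh", "xxchcxs"
Leaf count: 9

9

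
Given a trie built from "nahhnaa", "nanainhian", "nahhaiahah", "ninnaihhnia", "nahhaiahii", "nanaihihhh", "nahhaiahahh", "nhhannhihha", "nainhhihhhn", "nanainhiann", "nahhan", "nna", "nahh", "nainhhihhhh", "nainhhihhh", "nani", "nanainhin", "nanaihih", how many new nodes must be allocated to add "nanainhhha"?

3

Walking "nanainhhha" from the root, the first 7 characters ("nanainh") follow existing edges; "h" is the first miss.
So 10 − 7 = 3 new nodes.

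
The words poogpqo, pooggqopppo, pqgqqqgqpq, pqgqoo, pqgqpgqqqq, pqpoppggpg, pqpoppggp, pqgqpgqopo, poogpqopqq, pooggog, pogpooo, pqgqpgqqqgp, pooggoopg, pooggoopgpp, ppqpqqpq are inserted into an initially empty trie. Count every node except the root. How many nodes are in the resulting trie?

66

For each word, the new-node count is its length minus the longest prefix already in the trie:
  "poogpqo" → 7 new (p, o, o, g, p, q, o)
  "pooggqopppo" → prefix "poog" already present; 7 new (g, q, o, p, p, p, o)
  "pqgqqqgqpq" → prefix "p" already present; 9 new (q, g, q, q, q, g, q, p, q)
  "pqgqoo" → prefix "pqgq" already present; 2 new (o, o)
  "pqgqpgqqqq" → prefix "pqgq" already present; 6 new (p, g, q, q, q, q)
  "pqpoppggpg" → prefix "pq" already present; 8 new (p, o, p, p, g, g, p, g)
  "pqpoppggp" → prefix "pqpoppggp" already present; 0 new (none)
  "pqgqpgqopo" → prefix "pqgqpgq" already present; 3 new (o, p, o)
  "poogpqopqq" → prefix "poogpqo" already present; 3 new (p, q, q)
  "pooggog" → prefix "poogg" already present; 2 new (o, g)
  "pogpooo" → prefix "po" already present; 5 new (g, p, o, o, o)
  "pqgqpgqqqgp" → prefix "pqgqpgqqq" already present; 2 new (g, p)
  "pooggoopg" → prefix "pooggo" already present; 3 new (o, p, g)
  "pooggoopgpp" → prefix "pooggoopg" already present; 2 new (p, p)
  "ppqpqqpq" → prefix "p" already present; 7 new (p, q, p, q, q, p, q)
Total nodes = 7 + 7 + 9 + 2 + 6 + 8 + 0 + 3 + 3 + 2 + 5 + 2 + 3 + 2 + 7 = 66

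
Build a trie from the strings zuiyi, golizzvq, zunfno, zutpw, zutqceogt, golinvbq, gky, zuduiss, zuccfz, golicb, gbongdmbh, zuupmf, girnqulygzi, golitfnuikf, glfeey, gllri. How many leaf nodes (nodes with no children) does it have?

Leaves are exactly the stored words that no other stored word extends.
Those words: "gbongdmbh", "girnqulygzi", "gky", "glfeey", "gllri", "golicb", "golinvbq", "golitfnuikf", "golizzvq", "zuccfz", "zuduiss", "zuiyi", "zunfno", "zutpw", "zutqceogt", "zuupmf"
Leaf count: 16

16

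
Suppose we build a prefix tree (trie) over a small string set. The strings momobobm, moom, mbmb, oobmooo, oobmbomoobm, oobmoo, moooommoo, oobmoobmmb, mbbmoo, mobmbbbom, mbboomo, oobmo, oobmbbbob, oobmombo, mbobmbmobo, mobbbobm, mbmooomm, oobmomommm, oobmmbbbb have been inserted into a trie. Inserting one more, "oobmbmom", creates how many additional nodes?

"oobmb" is already a path in the trie; the remaining "mom" must be added.
Each of the 3 remaining characters creates one node.

3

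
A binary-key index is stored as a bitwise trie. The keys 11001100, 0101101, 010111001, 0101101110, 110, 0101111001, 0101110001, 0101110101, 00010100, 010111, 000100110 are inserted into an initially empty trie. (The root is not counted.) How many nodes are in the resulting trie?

Trace insertions, counting only characters that open a new branch:
  "11001100" → 8 new (1, 1, 0, 0, 1, 1, 0, 0)
  "0101101" → 7 new (0, 1, 0, 1, 1, 0, 1)
  "010111001" → prefix "01011" already present; 4 new (1, 0, 0, 1)
  "0101101110" → prefix "0101101" already present; 3 new (1, 1, 0)
  "110" → prefix "110" already present; 0 new (none)
  "0101111001" → prefix "010111" already present; 4 new (1, 0, 0, 1)
  "0101110001" → prefix "01011100" already present; 2 new (0, 1)
  "0101110101" → prefix "0101110" already present; 3 new (1, 0, 1)
  "00010100" → prefix "0" already present; 7 new (0, 0, 1, 0, 1, 0, 0)
  "010111" → prefix "010111" already present; 0 new (none)
  "000100110" → prefix "00010" already present; 4 new (0, 1, 1, 0)
Total nodes = 8 + 7 + 4 + 3 + 0 + 4 + 2 + 3 + 7 + 0 + 4 = 42

42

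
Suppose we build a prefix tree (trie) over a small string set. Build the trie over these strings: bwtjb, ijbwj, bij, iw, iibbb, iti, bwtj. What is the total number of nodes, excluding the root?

19

Count nodes per top-level branch (shared prefixes stored once):
  'b'-branch (bij, bwtj, bwtjb): 7 nodes
  'i'-branch (iibbb, ijbwj, iti, iw): 12 nodes
Sum: 19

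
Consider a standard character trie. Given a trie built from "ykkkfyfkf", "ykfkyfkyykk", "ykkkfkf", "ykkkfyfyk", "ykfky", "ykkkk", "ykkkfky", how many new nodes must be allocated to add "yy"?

The longest prefix of "yy" already in the trie is "y" (length 1).
Each of the 1 remaining characters creates one node.

1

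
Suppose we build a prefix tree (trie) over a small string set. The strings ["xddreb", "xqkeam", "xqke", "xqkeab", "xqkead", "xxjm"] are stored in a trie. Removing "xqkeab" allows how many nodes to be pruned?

1

Walk "xqkeab" from the leaf back toward the root, removing each node that no remaining word uses.
The suffix "b" (1 node) is used only by "xqkeab"; the node for "xqkea" still has the child "m", so pruning stops there.
Nodes removed: 1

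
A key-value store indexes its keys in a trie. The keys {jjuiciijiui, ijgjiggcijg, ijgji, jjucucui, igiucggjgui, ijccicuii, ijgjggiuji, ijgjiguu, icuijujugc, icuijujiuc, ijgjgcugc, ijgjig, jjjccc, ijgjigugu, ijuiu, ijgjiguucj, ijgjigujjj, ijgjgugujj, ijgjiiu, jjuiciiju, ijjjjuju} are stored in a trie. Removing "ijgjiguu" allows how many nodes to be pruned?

Walk "ijgjiguu" from the leaf back toward the root, removing each node that no remaining word uses.
Every node on "ijgjiguu" is still needed (e.g. by "ijgjiguucj"), so nothing is freed.
Nodes removed: 0

0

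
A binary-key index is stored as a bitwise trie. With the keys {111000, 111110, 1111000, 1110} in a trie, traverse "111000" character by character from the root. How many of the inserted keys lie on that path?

Walk "111000" from the root; an end-of-word marker is hit whenever a stored word is a prefix of "111000".
Prefixes of the query that are stored words: "1110", "111000"
Count: 2

2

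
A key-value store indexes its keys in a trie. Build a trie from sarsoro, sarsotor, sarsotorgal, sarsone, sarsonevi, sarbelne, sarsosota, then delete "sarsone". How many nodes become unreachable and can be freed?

0

After clearing the end-marker at "sarsone", prune upward until reaching a node still needed by another word.
Every node on "sarsone" is still needed (e.g. by "sarsonevi"), so nothing is freed.
Nodes removed: 0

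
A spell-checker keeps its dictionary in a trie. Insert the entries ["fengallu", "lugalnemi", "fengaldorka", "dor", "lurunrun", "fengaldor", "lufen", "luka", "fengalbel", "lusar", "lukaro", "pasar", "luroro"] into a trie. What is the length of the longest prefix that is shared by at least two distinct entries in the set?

9

Equivalently: take the maximum, over all pairs, of their longest common prefix length.
"fengaldor" and "fengaldorka" agree on "fengaldor" (9 characters) before diverging; nothing deeper is shared.
Longest shared-prefix length: 9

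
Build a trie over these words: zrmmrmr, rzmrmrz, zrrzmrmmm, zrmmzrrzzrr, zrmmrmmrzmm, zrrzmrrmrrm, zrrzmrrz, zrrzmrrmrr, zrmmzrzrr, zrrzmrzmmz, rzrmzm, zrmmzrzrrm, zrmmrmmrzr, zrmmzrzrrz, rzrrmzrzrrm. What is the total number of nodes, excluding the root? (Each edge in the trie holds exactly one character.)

Trace insertions, counting only characters that open a new branch:
  "zrmmrmr" → 7 new (z, r, m, m, r, m, r)
  "rzmrmrz" → 7 new (r, z, m, r, m, r, z)
  "zrrzmrmmm" → prefix "zr" already present; 7 new (r, z, m, r, m, m, m)
  "zrmmzrrzzrr" → prefix "zrmm" already present; 7 new (z, r, r, z, z, r, r)
  "zrmmrmmrzmm" → prefix "zrmmrm" already present; 5 new (m, r, z, m, m)
  "zrrzmrrmrrm" → prefix "zrrzmr" already present; 5 new (r, m, r, r, m)
  "zrrzmrrz" → prefix "zrrzmrr" already present; 1 new (z)
  "zrrzmrrmrr" → prefix "zrrzmrrmrr" already present; 0 new (none)
  "zrmmzrzrr" → prefix "zrmmzr" already present; 3 new (z, r, r)
  "zrrzmrzmmz" → prefix "zrrzmr" already present; 4 new (z, m, m, z)
  "rzrmzm" → prefix "rz" already present; 4 new (r, m, z, m)
  "zrmmzrzrrm" → prefix "zrmmzrzrr" already present; 1 new (m)
  "zrmmrmmrzr" → prefix "zrmmrmmrz" already present; 1 new (r)
  "zrmmzrzrrz" → prefix "zrmmzrzrr" already present; 1 new (z)
  "rzrrmzrzrrm" → prefix "rzr" already present; 8 new (r, m, z, r, z, r, r, m)
Total nodes = 7 + 7 + 7 + 7 + 5 + 5 + 1 + 0 + 3 + 4 + 4 + 1 + 1 + 1 + 8 = 61

61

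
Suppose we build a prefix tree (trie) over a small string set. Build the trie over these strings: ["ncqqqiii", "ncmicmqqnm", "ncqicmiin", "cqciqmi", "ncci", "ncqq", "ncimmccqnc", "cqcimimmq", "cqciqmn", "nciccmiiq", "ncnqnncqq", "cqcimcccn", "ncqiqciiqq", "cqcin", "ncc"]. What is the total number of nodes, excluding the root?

69

For each word, the new-node count is its length minus the longest prefix already in the trie:
  "ncqqqiii" → 8 new (n, c, q, q, q, i, i, i)
  "ncmicmqqnm" → prefix "nc" already present; 8 new (m, i, c, m, q, q, n, m)
  "ncqicmiin" → prefix "ncq" already present; 6 new (i, c, m, i, i, n)
  "cqciqmi" → 7 new (c, q, c, i, q, m, i)
  "ncci" → prefix "nc" already present; 2 new (c, i)
  "ncqq" → prefix "ncqq" already present; 0 new (none)
  "ncimmccqnc" → prefix "nc" already present; 8 new (i, m, m, c, c, q, n, c)
  "cqcimimmq" → prefix "cqci" already present; 5 new (m, i, m, m, q)
  "cqciqmn" → prefix "cqciqm" already present; 1 new (n)
  "nciccmiiq" → prefix "nci" already present; 6 new (c, c, m, i, i, q)
  "ncnqnncqq" → prefix "nc" already present; 7 new (n, q, n, n, c, q, q)
  "cqcimcccn" → prefix "cqcim" already present; 4 new (c, c, c, n)
  "ncqiqciiqq" → prefix "ncqi" already present; 6 new (q, c, i, i, q, q)
  "cqcin" → prefix "cqci" already present; 1 new (n)
  "ncc" → prefix "ncc" already present; 0 new (none)
Total nodes = 8 + 8 + 6 + 7 + 2 + 0 + 8 + 5 + 1 + 6 + 7 + 4 + 6 + 1 + 0 = 69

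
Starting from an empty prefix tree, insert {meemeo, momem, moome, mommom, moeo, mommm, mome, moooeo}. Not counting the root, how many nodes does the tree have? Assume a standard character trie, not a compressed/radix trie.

22

For each word, the new-node count is its length minus the longest prefix already in the trie:
  "meemeo" → 6 new (m, e, e, m, e, o)
  "momem" → prefix "m" already present; 4 new (o, m, e, m)
  "moome" → prefix "mo" already present; 3 new (o, m, e)
  "mommom" → prefix "mom" already present; 3 new (m, o, m)
  "moeo" → prefix "mo" already present; 2 new (e, o)
  "mommm" → prefix "momm" already present; 1 new (m)
  "mome" → prefix "mome" already present; 0 new (none)
  "moooeo" → prefix "moo" already present; 3 new (o, e, o)
Total nodes = 6 + 4 + 3 + 3 + 2 + 1 + 0 + 3 = 22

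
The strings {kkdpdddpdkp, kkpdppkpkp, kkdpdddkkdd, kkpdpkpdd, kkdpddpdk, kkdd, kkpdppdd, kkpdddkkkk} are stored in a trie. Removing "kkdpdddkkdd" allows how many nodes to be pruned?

4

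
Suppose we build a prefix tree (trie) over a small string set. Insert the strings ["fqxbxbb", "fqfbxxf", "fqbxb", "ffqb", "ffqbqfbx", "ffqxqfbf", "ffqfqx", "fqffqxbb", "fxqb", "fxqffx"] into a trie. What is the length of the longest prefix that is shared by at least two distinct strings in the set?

Look for the deepest trie node that still has at least two words in its subtree.
"ffqb" and "ffqbqfbx" agree on "ffqb" (4 characters) before diverging; nothing deeper is shared.
Longest shared-prefix length: 4

4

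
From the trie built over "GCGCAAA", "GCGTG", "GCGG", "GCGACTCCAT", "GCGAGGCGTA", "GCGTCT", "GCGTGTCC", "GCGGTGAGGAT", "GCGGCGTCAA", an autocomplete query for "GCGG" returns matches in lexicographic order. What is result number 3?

GCGGTGAGGAT

Filter for "GCGG…" and sort: "GCGG", "GCGGCGTCAA", "GCGGTGAGGAT"
Position 3: GCGGTGAGGAT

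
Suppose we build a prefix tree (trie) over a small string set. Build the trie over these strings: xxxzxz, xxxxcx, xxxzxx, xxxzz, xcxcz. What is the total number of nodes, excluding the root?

15

Insert word by word; a character creates a node only if that edge doesn't already exist:
  "xxxzxz" → 6 new (x, x, x, z, x, z)
  "xxxxcx" → prefix "xxx" already present; 3 new (x, c, x)
  "xxxzxx" → prefix "xxxzx" already present; 1 new (x)
  "xxxzz" → prefix "xxxz" already present; 1 new (z)
  "xcxcz" → prefix "x" already present; 4 new (c, x, c, z)
Total nodes = 6 + 3 + 1 + 1 + 4 = 15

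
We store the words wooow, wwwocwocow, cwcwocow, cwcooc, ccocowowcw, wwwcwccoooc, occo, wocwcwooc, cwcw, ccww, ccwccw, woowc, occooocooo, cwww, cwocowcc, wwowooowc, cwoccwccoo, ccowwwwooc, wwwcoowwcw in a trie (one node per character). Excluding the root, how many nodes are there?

For each word, the new-node count is its length minus the longest prefix already in the trie:
  "wooow" → 5 new (w, o, o, o, w)
  "wwwocwocow" → prefix "w" already present; 9 new (w, w, o, c, w, o, c, o, w)
  "cwcwocow" → 8 new (c, w, c, w, o, c, o, w)
  "cwcooc" → prefix "cwc" already present; 3 new (o, o, c)
  "ccocowowcw" → prefix "c" already present; 9 new (c, o, c, o, w, o, w, c, w)
  "wwwcwccoooc" → prefix "www" already present; 8 new (c, w, c, c, o, o, o, c)
  "occo" → 4 new (o, c, c, o)
  "wocwcwooc" → prefix "wo" already present; 7 new (c, w, c, w, o, o, c)
  "cwcw" → prefix "cwcw" already present; 0 new (none)
  "ccww" → prefix "cc" already present; 2 new (w, w)
  "ccwccw" → prefix "ccw" already present; 3 new (c, c, w)
  "woowc" → prefix "woo" already present; 2 new (w, c)
  "occooocooo" → prefix "occo" already present; 6 new (o, o, c, o, o, o)
  "cwww" → prefix "cw" already present; 2 new (w, w)
  "cwocowcc" → prefix "cw" already present; 6 new (o, c, o, w, c, c)
  "wwowooowc" → prefix "ww" already present; 7 new (o, w, o, o, o, w, c)
  "cwoccwccoo" → prefix "cwoc" already present; 6 new (c, w, c, c, o, o)
  "ccowwwwooc" → prefix "cco" already present; 7 new (w, w, w, w, o, o, c)
  "wwwcoowwcw" → prefix "wwwc" already present; 6 new (o, o, w, w, c, w)
Total nodes = 5 + 9 + 8 + 3 + 9 + 8 + 4 + 7 + 0 + 2 + 3 + 2 + 6 + 2 + 6 + 7 + 6 + 7 + 6 = 100

100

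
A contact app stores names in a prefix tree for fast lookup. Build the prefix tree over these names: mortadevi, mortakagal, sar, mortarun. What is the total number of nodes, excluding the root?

20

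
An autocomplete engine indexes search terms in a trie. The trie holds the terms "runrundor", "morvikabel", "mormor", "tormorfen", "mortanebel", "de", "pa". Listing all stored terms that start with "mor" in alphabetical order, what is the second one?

mortanebel

Words with prefix "mor", in lexicographic order: "mormor", "mortanebel", "morvikabel"
Position 2: mortanebel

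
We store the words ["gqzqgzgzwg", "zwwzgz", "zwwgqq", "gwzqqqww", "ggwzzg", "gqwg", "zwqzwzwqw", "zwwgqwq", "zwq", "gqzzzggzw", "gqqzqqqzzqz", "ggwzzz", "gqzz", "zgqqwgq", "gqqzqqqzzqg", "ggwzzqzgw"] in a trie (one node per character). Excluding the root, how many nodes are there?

69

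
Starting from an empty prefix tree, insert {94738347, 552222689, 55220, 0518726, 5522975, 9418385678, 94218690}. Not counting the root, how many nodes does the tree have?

For each word, the new-node count is its length minus the longest prefix already in the trie:
  "94738347" → 8 new (9, 4, 7, 3, 8, 3, 4, 7)
  "552222689" → 9 new (5, 5, 2, 2, 2, 2, 6, 8, 9)
  "55220" → prefix "5522" already present; 1 new (0)
  "0518726" → 7 new (0, 5, 1, 8, 7, 2, 6)
  "5522975" → prefix "5522" already present; 3 new (9, 7, 5)
  "9418385678" → prefix "94" already present; 8 new (1, 8, 3, 8, 5, 6, 7, 8)
  "94218690" → prefix "94" already present; 6 new (2, 1, 8, 6, 9, 0)
Total nodes = 8 + 9 + 1 + 7 + 3 + 8 + 6 = 42

42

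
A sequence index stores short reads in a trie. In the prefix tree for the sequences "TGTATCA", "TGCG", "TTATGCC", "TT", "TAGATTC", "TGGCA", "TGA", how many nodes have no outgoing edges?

6

Leaves are exactly the stored words that no other stored word extends.
Those words: "TAGATTC", "TGA", "TGCG", "TGGCA", "TGTATCA", "TTATGCC"
Leaf count: 6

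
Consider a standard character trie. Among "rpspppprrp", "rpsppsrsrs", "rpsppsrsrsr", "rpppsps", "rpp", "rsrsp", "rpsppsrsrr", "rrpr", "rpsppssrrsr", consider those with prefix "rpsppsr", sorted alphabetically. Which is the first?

Filter for "rpsppsr…" and sort: "rpsppsrsrr", "rpsppsrsrs", "rpsppsrsrsr"
The 1st is rpsppsrsrr.

rpsppsrsrr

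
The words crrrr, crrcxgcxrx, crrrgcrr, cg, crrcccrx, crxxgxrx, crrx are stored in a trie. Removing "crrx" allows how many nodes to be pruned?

Walk "crrx" from the leaf back toward the root, removing each node that no remaining word uses.
The suffix "x" (1 node) is used only by "crrx"; the node for "crr" still has the child "r", so pruning stops there.
Nodes removed: 1

1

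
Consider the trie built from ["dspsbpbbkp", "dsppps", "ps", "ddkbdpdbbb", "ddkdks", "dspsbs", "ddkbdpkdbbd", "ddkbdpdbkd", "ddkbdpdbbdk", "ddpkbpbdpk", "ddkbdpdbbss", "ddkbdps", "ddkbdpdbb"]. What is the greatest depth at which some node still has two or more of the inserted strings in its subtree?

9

The deepest shared node is where two words last agree before diverging.
"ddkbdpdbb" and "ddkbdpdbbb" agree on "ddkbdpdbb" (9 characters) before diverging; nothing deeper is shared.
Longest shared-prefix length: 9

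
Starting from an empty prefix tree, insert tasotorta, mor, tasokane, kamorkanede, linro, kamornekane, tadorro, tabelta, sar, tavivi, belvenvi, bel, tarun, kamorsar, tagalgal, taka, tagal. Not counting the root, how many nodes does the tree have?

For each word, the new-node count is its length minus the longest prefix already in the trie:
  "tasotorta" → 9 new (t, a, s, o, t, o, r, t, a)
  "mor" → 3 new (m, o, r)
  "tasokane" → prefix "taso" already present; 4 new (k, a, n, e)
  "kamorkanede" → 11 new (k, a, m, o, r, k, a, n, e, d, e)
  "linro" → 5 new (l, i, n, r, o)
  "kamornekane" → prefix "kamor" already present; 6 new (n, e, k, a, n, e)
  "tadorro" → prefix "ta" already present; 5 new (d, o, r, r, o)
  "tabelta" → prefix "ta" already present; 5 new (b, e, l, t, a)
  "sar" → 3 new (s, a, r)
  "tavivi" → prefix "ta" already present; 4 new (v, i, v, i)
  "belvenvi" → 8 new (b, e, l, v, e, n, v, i)
  "bel" → prefix "bel" already present; 0 new (none)
  "tarun" → prefix "ta" already present; 3 new (r, u, n)
  "kamorsar" → prefix "kamor" already present; 3 new (s, a, r)
  "tagalgal" → prefix "ta" already present; 6 new (g, a, l, g, a, l)
  "taka" → prefix "ta" already present; 2 new (k, a)
  "tagal" → prefix "tagal" already present; 0 new (none)
Total nodes = 9 + 3 + 4 + 11 + 5 + 6 + 5 + 5 + 3 + 4 + 8 + 0 + 3 + 3 + 6 + 2 + 0 = 77

77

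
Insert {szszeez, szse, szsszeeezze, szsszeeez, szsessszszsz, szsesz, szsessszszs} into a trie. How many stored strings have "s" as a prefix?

7

Filter for entries beginning with "s":
Words under "s": szse, szsessszszs, szsessszszsz, szsesz, szsszeeez, szsszeeezze, szszeez
Count: 7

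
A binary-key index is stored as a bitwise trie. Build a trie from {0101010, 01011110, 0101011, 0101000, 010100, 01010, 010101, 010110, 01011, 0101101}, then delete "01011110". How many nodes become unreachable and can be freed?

3

Walk "01011110" from the leaf back toward the root, removing each node that no remaining word uses.
The suffix "110" (3 nodes) is used only by "01011110"; the node for "01011" still has the child "0", so pruning stops there.
Nodes removed: 3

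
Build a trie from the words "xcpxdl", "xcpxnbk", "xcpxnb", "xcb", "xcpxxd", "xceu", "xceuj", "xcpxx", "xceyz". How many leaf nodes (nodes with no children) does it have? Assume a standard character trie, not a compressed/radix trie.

6

A leaf is a node with no children — equivalently, the end of a word that is not a proper prefix of any other stored word.
Those words: "xcb", "xceuj", "xceyz", "xcpxdl", "xcpxnbk", "xcpxxd"
Leaf count: 6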